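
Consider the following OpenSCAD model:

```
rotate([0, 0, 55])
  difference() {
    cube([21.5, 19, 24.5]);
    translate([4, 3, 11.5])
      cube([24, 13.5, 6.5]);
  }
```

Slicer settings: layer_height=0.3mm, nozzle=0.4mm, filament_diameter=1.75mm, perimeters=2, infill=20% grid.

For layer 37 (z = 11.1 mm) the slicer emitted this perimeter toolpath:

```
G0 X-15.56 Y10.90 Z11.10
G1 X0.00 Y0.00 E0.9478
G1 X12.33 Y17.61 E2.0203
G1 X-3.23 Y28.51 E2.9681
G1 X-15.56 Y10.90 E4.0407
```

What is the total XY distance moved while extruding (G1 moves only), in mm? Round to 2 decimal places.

Sum the Euclidean lengths of each G1 segment: total = 80.99 mm.

80.99 mm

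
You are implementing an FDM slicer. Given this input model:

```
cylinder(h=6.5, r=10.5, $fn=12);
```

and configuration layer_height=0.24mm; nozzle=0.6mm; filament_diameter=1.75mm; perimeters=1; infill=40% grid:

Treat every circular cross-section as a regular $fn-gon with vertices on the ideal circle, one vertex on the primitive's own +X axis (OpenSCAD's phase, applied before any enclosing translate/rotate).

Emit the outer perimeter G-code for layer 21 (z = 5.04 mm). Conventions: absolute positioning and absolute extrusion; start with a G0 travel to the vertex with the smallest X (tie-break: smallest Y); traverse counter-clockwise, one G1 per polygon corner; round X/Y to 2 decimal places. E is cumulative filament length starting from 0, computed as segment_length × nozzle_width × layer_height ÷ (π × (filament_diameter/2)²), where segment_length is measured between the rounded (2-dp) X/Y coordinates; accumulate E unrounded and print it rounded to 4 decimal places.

At z = 5.04 mm: the cylinder: section is a regular 12-gon, circumradius r=10.5. The outline is a single polygon with 12 vertices. Extrusion per mm of travel: 0.6 × 0.24 / (π × 0.875²) = 0.059868. Accumulating E over each segment gives final E = 3.9040.

G0 X-10.50 Y0.00 Z5.04
G1 X-9.09 Y-5.25 E0.3254
G1 X-5.25 Y-9.09 E0.6506
G1 X0.00 Y-10.50 E0.9760
G1 X5.25 Y-9.09 E1.3015
G1 X9.09 Y-5.25 E1.6266
G1 X10.50 Y0.00 E1.9520
G1 X9.09 Y5.25 E2.2775
G1 X5.25 Y9.09 E2.6026
G1 X0.00 Y10.50 E2.9280
G1 X-5.25 Y9.09 E3.2535
G1 X-9.09 Y5.25 E3.5786
G1 X-10.50 Y0.00 E3.9040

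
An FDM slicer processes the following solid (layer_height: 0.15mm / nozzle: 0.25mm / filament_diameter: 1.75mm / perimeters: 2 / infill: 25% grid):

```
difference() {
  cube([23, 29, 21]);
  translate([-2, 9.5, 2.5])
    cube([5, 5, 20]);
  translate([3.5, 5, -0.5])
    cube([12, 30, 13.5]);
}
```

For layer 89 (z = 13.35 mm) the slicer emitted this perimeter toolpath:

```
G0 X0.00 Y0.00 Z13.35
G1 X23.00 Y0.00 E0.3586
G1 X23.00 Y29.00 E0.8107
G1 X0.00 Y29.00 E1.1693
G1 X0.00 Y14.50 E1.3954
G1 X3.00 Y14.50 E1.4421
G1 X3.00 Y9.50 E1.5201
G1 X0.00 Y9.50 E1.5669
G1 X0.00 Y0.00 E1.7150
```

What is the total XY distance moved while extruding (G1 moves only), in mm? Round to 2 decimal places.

Sum the Euclidean lengths of each G1 segment: total = 110.00 mm.

110.00 mm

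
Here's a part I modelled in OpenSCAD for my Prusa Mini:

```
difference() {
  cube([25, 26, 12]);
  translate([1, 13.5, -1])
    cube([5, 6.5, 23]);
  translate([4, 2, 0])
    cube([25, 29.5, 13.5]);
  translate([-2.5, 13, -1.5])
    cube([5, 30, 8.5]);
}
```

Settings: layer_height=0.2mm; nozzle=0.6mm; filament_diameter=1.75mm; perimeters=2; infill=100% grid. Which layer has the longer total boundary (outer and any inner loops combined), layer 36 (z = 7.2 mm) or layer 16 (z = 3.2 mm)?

layer 36 (z = 7.2 mm)

Layer 36 (z = 7.2): the cube is present — its section is the full 25×26 rectangle (perimeter 102.00 mm); the cube at (1, 13.5) (footprint 5×6.5) is included at this height (perimeter 23.00 mm); the cube at (4, 2) (footprint 25×29.5) is included at this height (perimeter 109.00 mm); the cube at (-2.5, 13) is not intersected at this z (z outside [-1.5, 7]); Taking the first minus the rest: starting from the 25×26 cube, the 5×6.5 cube at (1, 13.5) lies wholly inside it (removes its full 32.50 mm² and its 23.00 mm outline becomes a hole wall); the 25×29.5 cube at (4, 2) partially overlaps it — only the 491.00 mm² overlap (of its 737.50 mm²) is removed, clipping the outline — boundary = 108.00 mm. So its perimeter = 108.00 mm. Layer 16 (z = 3.2): the cube (footprint 25×26) is included at this height (perimeter 102.00 mm); the cube at (1, 13.5) (footprint 5×6.5) is included at this height (perimeter 23.00 mm); the cube at (4, 2) (footprint 25×29.5) is included at this height (perimeter 109.00 mm); the cube at (-2.5, 13) (footprint 5×30) is included at this height (perimeter 70.00 mm); After the difference (first − rest): starting from the 25×26 cube, the 5×6.5 cube at (1, 13.5) lies wholly inside it (removes its full 32.50 mm² and its 23.00 mm outline becomes a hole wall); the 25×29.5 cube at (4, 2) partially overlaps it — only the 491.00 mm² overlap (of its 737.50 mm²) is removed, clipping the outline; the 5×30 cube at (-2.5, 13) partially overlaps it — only the 22.75 mm² overlap (of its 150.00 mm²) is removed, clipping the outline — boundary = 92.00 mm. So its perimeter = 92.00 mm. Layer 36 is larger (108.00 vs 92.00 mm).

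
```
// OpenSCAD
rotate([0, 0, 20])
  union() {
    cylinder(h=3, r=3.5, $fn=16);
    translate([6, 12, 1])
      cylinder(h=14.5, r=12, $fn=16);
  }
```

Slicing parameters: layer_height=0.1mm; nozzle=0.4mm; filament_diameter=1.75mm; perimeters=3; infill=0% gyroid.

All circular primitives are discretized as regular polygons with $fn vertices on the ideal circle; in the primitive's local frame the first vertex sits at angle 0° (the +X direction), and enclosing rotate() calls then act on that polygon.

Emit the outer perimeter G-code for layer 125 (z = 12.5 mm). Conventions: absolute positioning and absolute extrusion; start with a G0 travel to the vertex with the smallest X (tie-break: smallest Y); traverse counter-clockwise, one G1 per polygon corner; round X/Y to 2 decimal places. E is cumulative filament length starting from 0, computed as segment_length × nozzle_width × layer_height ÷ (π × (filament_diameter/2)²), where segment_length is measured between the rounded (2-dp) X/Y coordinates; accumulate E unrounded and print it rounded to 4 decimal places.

At z = 12.5 mm: the cylinder is absent (z outside [0, 3]); the r=12 cylinder at (6, 12) contributes a regular 16-gon of circumradius 12; Taking the union: only the r=12 cylinder at (6, 12) is present, so the union is just that shape — 1 connected region; (whole slice rotated 20° about Z — lengths, areas and connectivity unchanged). The outline is a single polygon with 16 vertices. Extrusion per mm of travel: 0.4 × 0.1 / (π × 0.875²) = 0.016630. Accumulating E over each segment gives final E = 1.2458.

G0 X-10.45 Y13.85 Z12.50
G1 X-9.74 Y9.22 E0.0779
G1 X-7.31 Y5.22 E0.1557
G1 X-3.54 Y2.45 E0.2335
G1 X1.01 Y1.34 E0.3114
G1 X5.64 Y2.05 E0.3893
G1 X9.64 Y4.48 E0.4671
G1 X12.41 Y8.26 E0.5451
G1 X13.52 Y12.80 E0.6228
G1 X12.81 Y17.43 E0.7007
G1 X10.38 Y21.44 E0.7787
G1 X6.61 Y24.20 E0.8564
G1 X2.06 Y25.32 E0.9343
G1 X-2.57 Y24.60 E1.0122
G1 X-6.57 Y22.18 E1.0900
G1 X-9.34 Y18.40 E1.1679
G1 X-10.45 Y13.85 E1.2458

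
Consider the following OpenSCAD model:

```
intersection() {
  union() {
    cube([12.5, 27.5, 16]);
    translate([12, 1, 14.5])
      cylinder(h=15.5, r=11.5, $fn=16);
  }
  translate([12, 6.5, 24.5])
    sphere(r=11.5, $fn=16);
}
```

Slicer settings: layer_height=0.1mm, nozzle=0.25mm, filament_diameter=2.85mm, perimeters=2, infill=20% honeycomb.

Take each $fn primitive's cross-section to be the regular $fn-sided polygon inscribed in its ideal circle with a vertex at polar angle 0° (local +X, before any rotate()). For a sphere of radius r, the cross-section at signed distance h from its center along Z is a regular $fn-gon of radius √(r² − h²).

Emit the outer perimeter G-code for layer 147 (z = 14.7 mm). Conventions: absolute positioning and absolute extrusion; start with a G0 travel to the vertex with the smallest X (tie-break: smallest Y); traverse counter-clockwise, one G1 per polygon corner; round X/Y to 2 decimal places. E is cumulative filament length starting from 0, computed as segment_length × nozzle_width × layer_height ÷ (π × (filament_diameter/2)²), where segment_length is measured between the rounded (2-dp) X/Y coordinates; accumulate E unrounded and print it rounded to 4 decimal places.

At z = 14.7 mm: the cube is present — its section is the full 12.5×27.5 rectangle; the r=11.5 cylinder at (12, 1) contributes a regular 16-gon of circumradius 11.5; Combining (union): the regions partially overlap (shared area 118.85 mm²), so overlapping operands fuse into one piece — 1 connected region; the sphere at (12, 6.5): section is a regular 16-gon, circumradius = √(r²−h²) = √(11.5²−9.8²) = 6.017; After intersecting: the r=11.5 sphere at (12, 6.5) partially overlaps the result so far; clipping to the common part keeps 110.82 mm² — 1 connected region. The outline is a single polygon with 18 vertices. Extrusion per mm of travel: 0.25 × 0.1 / (π × 1.425²) = 0.003919. Accumulating E over each segment gives final E = 0.1472.

G0 X5.98 Y6.50 Z14.70
G1 X6.44 Y4.20 E0.0092
G1 X7.75 Y2.25 E0.0184
G1 X9.70 Y0.94 E0.0276
G1 X12.00 Y0.48 E0.0368
G1 X14.30 Y0.94 E0.0460
G1 X16.25 Y2.25 E0.0552
G1 X17.56 Y4.20 E0.0644
G1 X18.02 Y6.50 E0.0736
G1 X17.56 Y8.80 E0.0828
G1 X16.25 Y10.75 E0.0920
G1 X14.34 Y12.03 E0.1010
G1 X12.50 Y12.40 E0.1084
G1 X12.50 Y12.42 E0.1084
G1 X12.00 Y12.52 E0.1104
G1 X9.70 Y12.06 E0.1196
G1 X7.75 Y10.75 E0.1288
G1 X6.44 Y8.80 E0.1380
G1 X5.98 Y6.50 E0.1472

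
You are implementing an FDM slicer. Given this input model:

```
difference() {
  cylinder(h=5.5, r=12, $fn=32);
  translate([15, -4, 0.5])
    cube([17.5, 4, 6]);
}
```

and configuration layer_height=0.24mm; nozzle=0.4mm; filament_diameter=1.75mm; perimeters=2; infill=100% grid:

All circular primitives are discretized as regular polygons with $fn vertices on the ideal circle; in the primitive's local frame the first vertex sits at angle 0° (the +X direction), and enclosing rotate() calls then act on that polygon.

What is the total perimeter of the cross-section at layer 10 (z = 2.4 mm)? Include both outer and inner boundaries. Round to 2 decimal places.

75.28 mm

At z = 2.4 mm: the cylinder: section is a regular 32-gon, circumradius r=12 (perimeter = 2·32·12.000·sin(180°/32) = 75.28 mm); the cube at (15, -4) is present — its section is the full 17.5×4 rectangle (perimeter 43.00 mm); Taking the first minus the rest: starting from the r=12 cylinder, the 17.5×4 cube at (15, -4) misses the remaining region (no effect) — boundary = 75.28 mm. Overall, the cross-section is a single solid region. Total boundary length (outer) = 75.28 mm.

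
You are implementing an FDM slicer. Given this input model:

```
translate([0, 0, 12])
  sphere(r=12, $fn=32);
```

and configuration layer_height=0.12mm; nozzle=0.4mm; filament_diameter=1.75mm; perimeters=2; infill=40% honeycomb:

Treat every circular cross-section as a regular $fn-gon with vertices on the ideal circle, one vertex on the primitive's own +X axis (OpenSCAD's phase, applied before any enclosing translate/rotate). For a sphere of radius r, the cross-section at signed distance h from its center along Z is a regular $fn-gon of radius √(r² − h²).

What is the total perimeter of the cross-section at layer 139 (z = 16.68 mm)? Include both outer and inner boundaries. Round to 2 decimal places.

At z = 16.68 mm: the r=12 sphere contributes a regular 32-gon of circumradius √(12²−4.68²) = 11.050 (perimeter = 2·32·11.050·sin(180°/32) = 69.32 mm). Overall, the cross-section is a single solid region. Total boundary length (outer) = 69.32 mm.

69.32 mm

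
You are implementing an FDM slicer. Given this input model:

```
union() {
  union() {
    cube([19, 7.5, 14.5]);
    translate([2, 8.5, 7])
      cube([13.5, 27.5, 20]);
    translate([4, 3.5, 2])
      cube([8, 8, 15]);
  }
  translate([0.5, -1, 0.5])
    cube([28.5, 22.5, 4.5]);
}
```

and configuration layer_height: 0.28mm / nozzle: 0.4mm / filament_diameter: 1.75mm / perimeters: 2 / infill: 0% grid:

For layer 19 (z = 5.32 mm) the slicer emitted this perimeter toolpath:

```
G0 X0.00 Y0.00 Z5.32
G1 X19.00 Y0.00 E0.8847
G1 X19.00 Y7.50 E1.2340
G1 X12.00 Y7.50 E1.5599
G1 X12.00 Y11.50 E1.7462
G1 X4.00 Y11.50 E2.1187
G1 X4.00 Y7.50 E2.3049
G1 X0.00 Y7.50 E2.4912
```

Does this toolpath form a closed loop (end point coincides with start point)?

no

Start point (G0): (0.00, 0.00). End point (last G1): the path does not return to the start — open.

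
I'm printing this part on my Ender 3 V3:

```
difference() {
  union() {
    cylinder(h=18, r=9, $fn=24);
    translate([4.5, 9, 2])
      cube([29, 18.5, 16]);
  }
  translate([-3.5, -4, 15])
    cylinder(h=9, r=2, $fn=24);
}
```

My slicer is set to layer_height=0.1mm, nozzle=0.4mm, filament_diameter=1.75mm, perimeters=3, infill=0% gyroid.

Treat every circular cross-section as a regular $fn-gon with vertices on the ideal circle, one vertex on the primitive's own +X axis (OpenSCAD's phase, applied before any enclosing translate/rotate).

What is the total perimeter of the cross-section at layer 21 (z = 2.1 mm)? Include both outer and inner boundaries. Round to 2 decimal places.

151.39 mm

At z = 2.1 mm: the r=9 cylinder contributes a regular 24-gon of circumradius 9 (perimeter = 2·24·9.000·sin(180°/24) = 56.39 mm); the 29×18.5 cube at (4.5, 9) contributes its full rectangle (perimeter 95.00 mm); Combining (union): the 2 present regions are separate (no shared area or edge), so areas and boundary lengths simply add and each stays a separate island — boundary = 151.39 mm; the cylinder at (-3.5, -4) does not reach this height (z outside [15, 24]); After the difference (first − rest): none of the subtracted shapes is present at this height, so that combined region is unchanged — boundary = 151.39 mm. Overall, the cross-section has 2 separate islands. Total boundary length (outer) = 151.39 mm.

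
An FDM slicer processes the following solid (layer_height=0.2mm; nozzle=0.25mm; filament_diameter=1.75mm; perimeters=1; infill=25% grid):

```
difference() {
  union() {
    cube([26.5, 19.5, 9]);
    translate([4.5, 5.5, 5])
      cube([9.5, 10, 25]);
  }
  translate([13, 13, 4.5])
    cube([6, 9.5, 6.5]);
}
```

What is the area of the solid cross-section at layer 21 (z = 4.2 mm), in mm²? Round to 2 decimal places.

At z = 4.2 mm: the cube (footprint 26.5×19.5) is included at this height (area 516.75 mm²); the cube at (4.5, 5.5) is absent (z outside [5, 30]); Combining (union): only the 26.5×19.5 cube is present, so the union is just that shape — area = 516.75 mm²; the cube at (13, 13) is absent (z outside [4.5, 11]); Taking the first minus the rest: none of the subtracted shapes is present at this height, so that combined region is unchanged — area = 516.75 mm². Overall, the cross-section is a single solid region. Net area = 516.75 mm².

516.75 mm²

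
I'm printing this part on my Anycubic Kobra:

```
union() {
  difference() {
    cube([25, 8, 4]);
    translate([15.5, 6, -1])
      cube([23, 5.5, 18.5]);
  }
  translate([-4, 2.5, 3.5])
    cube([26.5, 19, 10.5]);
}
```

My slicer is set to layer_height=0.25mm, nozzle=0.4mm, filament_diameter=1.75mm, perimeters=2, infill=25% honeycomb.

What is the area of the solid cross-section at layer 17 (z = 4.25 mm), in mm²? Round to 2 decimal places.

503.50 mm²

At z = 4.25 mm: the cube is absent (z outside [0, 4]); the cube at (15.5, 6) is present — its section is the full 23×5.5 rectangle (area 126.50 mm²); After the difference (first − rest): the first operand is absent here, so nothing remains; the cube at (-4, 2.5) (footprint 26.5×19) is included at this height (area 503.50 mm²); Combining (union): only the 26.5×19 cube at (-4, 2.5) is present, so the union is just that shape — area = 503.50 mm². Overall, the cross-section is a single solid region. Net area = 503.50 mm².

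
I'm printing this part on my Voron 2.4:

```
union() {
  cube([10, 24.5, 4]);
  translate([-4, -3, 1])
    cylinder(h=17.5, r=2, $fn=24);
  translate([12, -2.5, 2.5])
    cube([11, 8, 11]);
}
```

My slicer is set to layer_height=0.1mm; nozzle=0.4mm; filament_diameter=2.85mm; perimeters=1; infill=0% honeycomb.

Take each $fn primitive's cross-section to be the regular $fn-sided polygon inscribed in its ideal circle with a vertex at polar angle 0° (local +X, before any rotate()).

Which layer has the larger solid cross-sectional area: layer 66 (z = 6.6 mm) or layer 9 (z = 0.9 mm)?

Layer 66 (z = 6.6): the cube is absent (z outside [0, 4]); the r=2 cylinder at (-4, -3) gives a regular 24-gon of circumradius 2 (constant along its height) (area = (24/2)·2.000²·sin(360°/24) = 12.42 mm²); the 11×8 cube at (12, -2.5) contributes its full rectangle (area 88.00 mm²); Taking the union: the 2 present regions are separate (no shared area or edge), so areas and boundary lengths simply add and each stays a separate island — area = 100.42 mm². So its area = 100.42 mm². Layer 9 (z = 0.9): the 10×24.5 cube contributes its full rectangle (area 245.00 mm²); the cylinder at (-4, -3) is absent (z outside [1, 18.5]); the cube at (12, -2.5) does not reach this height (z outside [2.5, 13.5]); Merging all regions: only the 10×24.5 cube is present, so the union is just that shape — area = 245.00 mm². So its area = 245.00 mm². Layer 9 is larger (245.00 vs 100.42 mm²).

layer 9 (z = 0.9 mm)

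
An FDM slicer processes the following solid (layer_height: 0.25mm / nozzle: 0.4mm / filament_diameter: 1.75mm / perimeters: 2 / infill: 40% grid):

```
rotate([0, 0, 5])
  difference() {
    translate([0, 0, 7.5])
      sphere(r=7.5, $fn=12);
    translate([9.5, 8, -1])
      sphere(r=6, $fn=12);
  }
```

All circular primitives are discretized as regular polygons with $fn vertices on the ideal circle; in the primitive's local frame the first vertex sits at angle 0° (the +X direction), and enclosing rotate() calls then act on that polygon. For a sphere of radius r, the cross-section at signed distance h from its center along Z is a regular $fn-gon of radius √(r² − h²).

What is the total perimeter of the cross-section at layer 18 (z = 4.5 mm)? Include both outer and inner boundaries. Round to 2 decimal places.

At z = 4.5 mm: the sphere: section is a regular 12-gon, circumradius = √(r²−h²) = √(7.5²−3²) = 6.874 (perimeter = 2·12·6.874·sin(180°/12) = 42.70 mm); the r=6 sphere at (9.5, 8) slices to a regular 12-gon of circumradius 2.398 (√(r²−h²) with h=5.5 from center) (perimeter = 2·12·2.398·sin(180°/12) = 14.90 mm); After the difference (first − rest): starting from the r=7.5 sphere, the r=6 sphere at (9.5, 8) misses the remaining region (no effect) — boundary = 42.70 mm; (whole slice rotated 5° about Z — lengths, areas and connectivity unchanged). Overall, the cross-section is a single solid region. Total boundary length (outer) = 42.70 mm.

42.70 mm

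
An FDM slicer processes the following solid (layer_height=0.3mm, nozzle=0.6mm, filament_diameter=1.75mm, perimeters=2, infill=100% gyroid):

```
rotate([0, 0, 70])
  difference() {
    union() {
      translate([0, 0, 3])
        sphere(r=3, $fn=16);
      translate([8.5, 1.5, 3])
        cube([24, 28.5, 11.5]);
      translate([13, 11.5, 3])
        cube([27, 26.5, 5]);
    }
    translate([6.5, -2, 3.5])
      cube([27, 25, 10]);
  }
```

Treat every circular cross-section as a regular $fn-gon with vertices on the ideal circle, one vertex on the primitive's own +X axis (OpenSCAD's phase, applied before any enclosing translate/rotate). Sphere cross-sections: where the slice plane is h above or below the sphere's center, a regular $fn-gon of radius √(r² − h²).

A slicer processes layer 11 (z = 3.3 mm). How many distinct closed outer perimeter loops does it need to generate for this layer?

At z = 3.3 mm: the sphere: section is a regular 16-gon, circumradius = √(r²−h²) = √(3²−0.3²) = 2.985; the 24×28.5 cube at (8.5, 1.5) contributes its full rectangle; the cube at (13, 11.5) is present — its section is the full 27×26.5 rectangle; Taking the union: the regions partially overlap (shared area 360.75 mm²), so overlapping operands fuse into one piece — 2 connected regions; the cube at (6.5, -2) is absent (z outside [3.5, 13.5]); Taking the first minus the rest: none of the subtracted shapes is present at this height, so the result so far is unchanged — 2 connected regions; (whole slice rotated 70° about Z — lengths, areas and connectivity unchanged). The result has 2 disconnected regions.

2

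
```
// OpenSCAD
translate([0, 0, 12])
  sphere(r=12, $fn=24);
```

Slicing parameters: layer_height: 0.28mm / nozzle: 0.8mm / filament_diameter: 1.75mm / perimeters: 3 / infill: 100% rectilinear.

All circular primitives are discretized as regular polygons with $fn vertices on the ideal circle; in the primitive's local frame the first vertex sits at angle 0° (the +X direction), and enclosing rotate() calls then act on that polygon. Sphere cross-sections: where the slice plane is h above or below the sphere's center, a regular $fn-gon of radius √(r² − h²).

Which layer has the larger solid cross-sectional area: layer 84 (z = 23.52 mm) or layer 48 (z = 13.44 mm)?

layer 48 (z = 13.44 mm)

Layer 84 (z = 23.52): the r=12 sphere contributes a regular 24-gon of circumradius √(12²−11.52²) = 3.360 (area = (24/2)·3.360²·sin(360°/24) = 35.06 mm²). So its area = 35.06 mm². Layer 48 (z = 13.44): the sphere: section is a regular 24-gon, circumradius = √(r²−h²) = √(12²−1.44²) = 11.913 (area = (24/2)·11.913²·sin(360°/24) = 440.80 mm²). So its area = 440.80 mm². Layer 48 is larger (440.80 vs 35.06 mm²).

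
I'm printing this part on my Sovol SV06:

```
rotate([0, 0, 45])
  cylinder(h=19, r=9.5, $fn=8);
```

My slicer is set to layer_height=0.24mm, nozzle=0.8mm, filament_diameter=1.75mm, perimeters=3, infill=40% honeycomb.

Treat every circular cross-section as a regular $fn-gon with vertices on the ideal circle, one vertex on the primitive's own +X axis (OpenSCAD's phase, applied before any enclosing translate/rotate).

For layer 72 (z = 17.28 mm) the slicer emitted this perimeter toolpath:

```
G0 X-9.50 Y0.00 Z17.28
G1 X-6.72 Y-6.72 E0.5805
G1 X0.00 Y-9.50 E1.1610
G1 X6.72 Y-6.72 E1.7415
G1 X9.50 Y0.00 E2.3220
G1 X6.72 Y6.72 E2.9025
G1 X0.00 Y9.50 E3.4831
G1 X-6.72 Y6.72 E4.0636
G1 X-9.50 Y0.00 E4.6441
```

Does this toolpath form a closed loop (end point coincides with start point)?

yes

Start point (G0): (-9.50, 0.00). End point (last G1): the path returns to the start — closed.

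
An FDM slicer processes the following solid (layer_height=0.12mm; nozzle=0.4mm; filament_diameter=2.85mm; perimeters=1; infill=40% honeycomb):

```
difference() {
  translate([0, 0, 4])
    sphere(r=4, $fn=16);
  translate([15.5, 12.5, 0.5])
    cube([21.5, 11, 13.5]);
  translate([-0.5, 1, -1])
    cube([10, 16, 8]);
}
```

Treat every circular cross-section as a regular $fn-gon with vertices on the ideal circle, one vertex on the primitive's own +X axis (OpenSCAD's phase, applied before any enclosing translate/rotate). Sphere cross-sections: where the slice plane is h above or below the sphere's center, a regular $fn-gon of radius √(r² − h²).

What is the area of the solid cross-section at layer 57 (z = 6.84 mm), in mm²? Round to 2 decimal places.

20.05 mm²

At z = 6.84 mm: the r=4 sphere slices to a regular 16-gon of circumradius 2.817 (√(r²−h²) with h=2.84 from center) (area = (16/2)·2.817²·sin(360°/16) = 24.29 mm²); the 21.5×11 cube at (15.5, 12.5) contributes its full rectangle (area 236.50 mm²); the cube at (-0.5, 1) (footprint 10×16) is included at this height (area 160.00 mm²); Subtracting the remaining from the first: starting from the r=4 sphere (24.29 mm²), the 21.5×11 cube at (15.5, 12.5) misses the remaining region (no effect); the 10×16 cube at (-0.5, 1) partially overlaps it — only the 4.24 mm² overlap (of its 160.00 mm²) is removed, clipping the outline — area = 20.05 mm². Overall, the cross-section is a single solid region. Net area = 20.05 mm².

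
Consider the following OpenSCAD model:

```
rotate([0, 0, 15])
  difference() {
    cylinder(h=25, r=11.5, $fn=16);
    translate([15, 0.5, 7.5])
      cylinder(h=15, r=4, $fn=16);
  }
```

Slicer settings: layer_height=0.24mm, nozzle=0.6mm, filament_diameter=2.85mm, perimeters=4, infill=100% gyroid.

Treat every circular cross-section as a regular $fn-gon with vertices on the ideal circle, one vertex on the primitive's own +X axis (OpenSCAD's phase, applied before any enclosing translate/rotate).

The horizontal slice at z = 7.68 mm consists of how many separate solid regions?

At z = 7.68 mm: the cylinder: section is a regular 16-gon, circumradius r=11.5; the cylinder at (15, 0.5): section is a regular 16-gon, circumradius r=4; Taking the first minus the rest: starting from the r=11.5 cylinder, the r=4 cylinder at (15, 0.5) partially overlaps it — only the 0.60 mm² overlap (of its 48.98 mm²) is removed, clipping the outline — 1 connected region; (whole slice rotated 15° about Z — lengths, areas and connectivity unchanged). The result has 1 disconnected region.

1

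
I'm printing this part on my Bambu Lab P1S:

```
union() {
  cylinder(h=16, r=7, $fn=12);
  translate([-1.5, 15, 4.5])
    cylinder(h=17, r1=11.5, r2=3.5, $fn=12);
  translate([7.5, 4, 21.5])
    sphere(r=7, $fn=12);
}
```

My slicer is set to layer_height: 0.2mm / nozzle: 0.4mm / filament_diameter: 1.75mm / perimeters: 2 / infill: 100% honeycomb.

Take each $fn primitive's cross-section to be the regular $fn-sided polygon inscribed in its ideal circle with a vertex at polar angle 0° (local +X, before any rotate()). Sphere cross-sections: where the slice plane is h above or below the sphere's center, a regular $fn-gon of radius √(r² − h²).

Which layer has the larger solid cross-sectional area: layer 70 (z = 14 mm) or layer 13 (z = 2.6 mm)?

Layer 70 (z = 14): the r=7 cylinder contributes a regular 12-gon of circumradius 7 (area = (12/2)·7.000²·sin(360°/12) = 147.00 mm²); the cone at (-1.5, 15) contributes a regular 12-gon of circumradius 7.029 (interpolated between r1=11.5 and r2=3.5 at t=0.559) (area = (12/2)·7.029²·sin(360°/12) = 148.24 mm²); the sphere at (7.5, 4) does not reach this height (|z−center|=7.500 > r=7); Combining (union): the 2 present regions are separate (no shared area or edge), so areas and boundary lengths simply add and each stays a separate island — area = 295.24 mm². So its area = 295.24 mm². Layer 13 (z = 2.6): the r=7 cylinder contributes a regular 12-gon of circumradius 7 (area = (12/2)·7.000²·sin(360°/12) = 147.00 mm²); the cone at (-1.5, 15) is absent (z outside [4.5, 21.5]); the sphere at (7.5, 4) is absent (|z−center|=18.900 > r=7); Merging all regions: only the r=7 cylinder is present, so the union is just that shape — area = 147.00 mm². So its area = 147.00 mm². Layer 70 is larger (295.24 vs 147.00 mm²).

layer 70 (z = 14 mm)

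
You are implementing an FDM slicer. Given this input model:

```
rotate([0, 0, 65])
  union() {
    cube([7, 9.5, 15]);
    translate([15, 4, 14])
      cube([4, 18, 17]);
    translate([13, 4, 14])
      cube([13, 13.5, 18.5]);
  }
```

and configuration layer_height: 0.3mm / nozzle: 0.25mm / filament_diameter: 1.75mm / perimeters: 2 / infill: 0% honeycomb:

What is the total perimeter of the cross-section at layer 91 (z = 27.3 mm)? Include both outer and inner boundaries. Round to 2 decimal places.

At z = 27.3 mm: the cube is absent (z outside [0, 15]); the cube at (15, 4) (footprint 4×18) is included at this height (perimeter 44.00 mm); the 13×13.5 cube at (13, 4) contributes its full rectangle (perimeter 53.00 mm); Combining (union): the regions partially overlap (shared area 54.00 mm²), so the edge portions inside another operand are dropped and the merged outline is re-measured after clipping — boundary = 62.00 mm; (rotated 65° about Z; rotation is an isometry so areas/perimeters/island counts are preserved). Overall, the cross-section is a single solid region. Total boundary length (outer) = 62.00 mm.

62.00 mm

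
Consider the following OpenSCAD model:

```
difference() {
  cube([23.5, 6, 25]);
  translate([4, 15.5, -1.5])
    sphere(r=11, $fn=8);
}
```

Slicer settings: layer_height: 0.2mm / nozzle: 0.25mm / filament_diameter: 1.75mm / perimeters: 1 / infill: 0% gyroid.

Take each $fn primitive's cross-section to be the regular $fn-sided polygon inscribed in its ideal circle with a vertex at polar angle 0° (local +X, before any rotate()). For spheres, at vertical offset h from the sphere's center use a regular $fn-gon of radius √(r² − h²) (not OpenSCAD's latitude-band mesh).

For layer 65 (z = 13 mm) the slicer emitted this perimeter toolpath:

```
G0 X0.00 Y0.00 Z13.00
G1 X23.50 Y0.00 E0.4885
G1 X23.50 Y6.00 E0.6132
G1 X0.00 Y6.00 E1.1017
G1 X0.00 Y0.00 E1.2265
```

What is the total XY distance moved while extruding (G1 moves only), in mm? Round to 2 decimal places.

59.00 mm

Sum the Euclidean lengths of each G1 segment: total = 59.00 mm.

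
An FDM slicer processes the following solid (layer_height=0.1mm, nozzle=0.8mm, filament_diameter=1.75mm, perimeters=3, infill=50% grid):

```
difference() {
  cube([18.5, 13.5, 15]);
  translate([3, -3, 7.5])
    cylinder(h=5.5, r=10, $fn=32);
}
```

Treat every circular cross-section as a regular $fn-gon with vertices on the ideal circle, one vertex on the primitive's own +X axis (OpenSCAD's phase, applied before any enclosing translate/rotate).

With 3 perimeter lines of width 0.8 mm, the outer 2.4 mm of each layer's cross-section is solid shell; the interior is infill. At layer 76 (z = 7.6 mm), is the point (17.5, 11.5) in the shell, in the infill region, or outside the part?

At z = 7.6 mm: the cube (footprint 18.5×13.5) is included at this height; the r=10 cylinder at (3, -3) contributes a regular 32-gon of circumradius 10; Taking the first minus the rest: starting from the 18.5×13.5 cube, the r=10 cylinder at (3, -3) partially overlaps it — only the 69.04 mm² overlap (of its 312.14 mm²) is removed, clipping the outline — 1 connected region. Overall, the cross-section is a single solid region. The nearest boundary edge runs (18.50, 13.50)→(18.50, 0.00); distance from the point to it = 1.00 mm. The point is inside the cross-section, 1.00 mm from the nearest boundary — within the 2.4 mm shell band (3 × 0.8).

shell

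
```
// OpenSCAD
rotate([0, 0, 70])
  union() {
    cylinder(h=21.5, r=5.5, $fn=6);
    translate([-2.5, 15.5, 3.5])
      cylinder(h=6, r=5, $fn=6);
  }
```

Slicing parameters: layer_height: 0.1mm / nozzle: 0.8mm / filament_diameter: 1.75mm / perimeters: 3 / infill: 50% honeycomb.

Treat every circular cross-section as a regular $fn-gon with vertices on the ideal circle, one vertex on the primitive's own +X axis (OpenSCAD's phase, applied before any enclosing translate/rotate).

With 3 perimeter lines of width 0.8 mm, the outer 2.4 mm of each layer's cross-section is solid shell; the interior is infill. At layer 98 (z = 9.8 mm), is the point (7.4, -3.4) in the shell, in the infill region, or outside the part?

outside

At z = 9.8 mm: the r=5.5 cylinder gives a regular 6-gon of circumradius 5.5 (constant along its height); the cylinder at (-2.5, 15.5) does not reach this height (z outside [3.5, 9.5]); Merging all regions: only the r=5.5 cylinder is present, so the union is just that shape — 1 connected region; (rotated 70° about Z; rotation is an isometry so areas/perimeters/island counts are preserved). Overall, the cross-section is a single solid region. Undo the 70° rotation: the query point maps to (-0.664, -8.117) in the un-rotated model frame. The nearest boundary edge runs (-2.75, -4.76)→(2.75, -4.76); distance from the point to it = 3.35 mm. The point is not inside any of the regions above, so it lies outside the cross-section (3.35 mm from the nearest boundary).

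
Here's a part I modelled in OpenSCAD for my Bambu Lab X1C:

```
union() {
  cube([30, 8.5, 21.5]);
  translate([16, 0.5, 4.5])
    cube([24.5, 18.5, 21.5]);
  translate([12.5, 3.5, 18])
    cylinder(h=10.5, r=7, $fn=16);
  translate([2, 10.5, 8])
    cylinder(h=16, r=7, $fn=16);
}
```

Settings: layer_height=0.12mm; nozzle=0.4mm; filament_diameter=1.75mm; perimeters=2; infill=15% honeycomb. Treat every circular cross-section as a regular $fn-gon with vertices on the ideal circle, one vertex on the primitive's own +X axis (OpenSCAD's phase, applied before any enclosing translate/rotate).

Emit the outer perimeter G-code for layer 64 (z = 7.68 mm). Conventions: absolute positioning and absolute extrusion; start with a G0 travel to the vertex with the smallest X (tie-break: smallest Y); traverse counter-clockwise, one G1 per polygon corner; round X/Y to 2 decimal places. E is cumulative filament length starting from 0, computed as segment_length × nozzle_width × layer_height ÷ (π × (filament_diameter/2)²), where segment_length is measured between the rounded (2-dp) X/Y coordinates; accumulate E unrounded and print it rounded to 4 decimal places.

At z = 7.68 mm: the cube (footprint 30×8.5) is included at this height; the cube at (16, 0.5) is present — its section is the full 24.5×18.5 rectangle; the cylinder at (12.5, 3.5) does not reach this height (z outside [18, 28.5]); the cylinder at (2, 10.5) does not reach this height (z outside [8, 24]); Merging all regions: the regions partially overlap (shared area 112.00 mm²), so overlapping operands fuse into one piece — 1 connected region. The outline is a single polygon with 8 vertices. Extrusion per mm of travel: 0.4 × 0.12 / (π × 0.875²) = 0.019956. Accumulating E over each segment gives final E = 2.3748.

G0 X0.00 Y0.00 Z7.68
G1 X30.00 Y0.00 E0.5987
G1 X30.00 Y0.50 E0.6087
G1 X40.50 Y0.50 E0.8182
G1 X40.50 Y19.00 E1.1874
G1 X16.00 Y19.00 E1.6763
G1 X16.00 Y8.50 E1.8858
G1 X0.00 Y8.50 E2.2051
G1 X0.00 Y0.00 E2.3748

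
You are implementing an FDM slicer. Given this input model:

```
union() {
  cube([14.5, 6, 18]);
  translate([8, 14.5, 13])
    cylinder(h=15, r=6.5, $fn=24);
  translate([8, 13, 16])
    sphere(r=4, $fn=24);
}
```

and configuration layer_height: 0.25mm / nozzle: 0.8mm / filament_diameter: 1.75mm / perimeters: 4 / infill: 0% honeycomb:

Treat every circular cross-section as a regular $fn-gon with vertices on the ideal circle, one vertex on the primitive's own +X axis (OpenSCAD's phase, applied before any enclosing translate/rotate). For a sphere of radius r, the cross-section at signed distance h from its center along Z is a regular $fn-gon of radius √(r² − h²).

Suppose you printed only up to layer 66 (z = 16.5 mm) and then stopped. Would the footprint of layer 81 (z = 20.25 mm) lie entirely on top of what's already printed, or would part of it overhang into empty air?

entirely on top

Compare the two slices. At z = 16.5: the cube is present — its section is the full 14.5×6 rectangle (area 87.00 mm²); the cylinder at (8, 14.5): section is a regular 24-gon, circumradius r=6.5 (area = (24/2)·6.500²·sin(360°/24) = 131.22 mm²); the r=4 sphere at (8, 13) slices to a regular 24-gon of circumradius 3.969 (√(r²−h²) with h=0.5 from center) (area = (24/2)·3.969²·sin(360°/24) = 48.92 mm²); Combining (union): the regions partially overlap — summed areas 267.14 mm² minus the doubly-counted overlap 48.92 mm² gives 218.22 mm² — area = 218.22 mm². At z = 20.25: the cube is not intersected at this z (z outside [0, 18]); the r=6.5 cylinder at (8, 14.5) gives a regular 24-gon of circumradius 6.5 (constant along its height) (area = (24/2)·6.500²·sin(360°/24) = 131.22 mm²); the sphere at (8, 13) is not intersected at this z (|z−center|=4.250 > r=4); Merging all regions: only the r=6.5 cylinder at (8, 14.5) is present, so the union is just that shape — area = 131.22 mm². Checking containment: the cross-section at z = 20.25 is a subset of the cross-section at z = 16.5.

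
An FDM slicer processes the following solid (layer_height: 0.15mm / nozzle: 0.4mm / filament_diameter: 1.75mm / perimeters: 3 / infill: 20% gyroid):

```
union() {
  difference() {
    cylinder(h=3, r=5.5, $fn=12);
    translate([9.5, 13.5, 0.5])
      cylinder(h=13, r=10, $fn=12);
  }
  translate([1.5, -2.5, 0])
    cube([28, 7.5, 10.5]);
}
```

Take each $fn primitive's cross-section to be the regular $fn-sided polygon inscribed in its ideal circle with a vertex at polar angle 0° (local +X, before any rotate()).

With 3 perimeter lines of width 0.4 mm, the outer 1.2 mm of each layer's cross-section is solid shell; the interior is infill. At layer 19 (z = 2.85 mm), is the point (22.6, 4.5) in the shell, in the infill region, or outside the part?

At z = 2.85 mm: the r=5.5 cylinder gives a regular 12-gon of circumradius 5.5 (constant along its height); the cylinder at (9.5, 13.5): section is a regular 12-gon, circumradius r=10; Subtracting the remaining from the first: starting from the r=5.5 cylinder, the r=10 cylinder at (9.5, 13.5) misses the remaining region (no effect) — 1 connected region; the cube at (1.5, -2.5) is present — its section is the full 28×7.5 rectangle; Merging all regions: the regions partially overlap (shared area 23.88 mm²), so overlapping operands fuse into one piece — 1 connected region. Overall, the cross-section is a single solid region. The nearest boundary edge runs (1.87, 5.00)→(29.50, 5.00); distance from the point to it = 0.50 mm. The point is inside the cross-section, 0.50 mm from the nearest boundary — within the 1.2 mm shell band (3 × 0.4).

shell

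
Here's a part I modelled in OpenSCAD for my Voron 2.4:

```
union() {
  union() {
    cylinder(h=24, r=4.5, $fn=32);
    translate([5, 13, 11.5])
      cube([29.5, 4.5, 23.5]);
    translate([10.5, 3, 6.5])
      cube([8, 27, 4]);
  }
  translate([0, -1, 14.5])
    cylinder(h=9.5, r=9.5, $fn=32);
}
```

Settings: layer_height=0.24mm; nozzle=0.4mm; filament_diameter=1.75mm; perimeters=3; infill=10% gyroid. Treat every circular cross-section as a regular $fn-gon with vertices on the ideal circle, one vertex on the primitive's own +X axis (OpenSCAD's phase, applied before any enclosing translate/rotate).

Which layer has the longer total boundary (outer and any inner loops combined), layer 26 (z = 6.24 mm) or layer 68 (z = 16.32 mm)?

layer 68 (z = 16.32 mm)

Layer 26 (z = 6.24): the cylinder: section is a regular 32-gon, circumradius r=4.5 (perimeter = 2·32·4.500·sin(180°/32) = 28.23 mm); the cube at (5, 13) is absent (z outside [11.5, 35]); the cube at (10.5, 3) is not intersected at this z (z outside [6.5, 10.5]); Merging all regions: only the r=4.5 cylinder is present, so the union is just that shape — boundary = 28.23 mm; the cylinder at (0, -1) is absent (z outside [14.5, 24]); Merging all regions: only the result so far is present, so the union is just that shape — boundary = 28.23 mm. So its perimeter = 28.23 mm. Layer 68 (z = 16.32): the r=4.5 cylinder contributes a regular 32-gon of circumradius 4.5 (perimeter = 2·32·4.500·sin(180°/32) = 28.23 mm); the cube at (5, 13) (footprint 29.5×4.5) is included at this height (perimeter 68.00 mm); the cube at (10.5, 3) is not intersected at this z (z outside [6.5, 10.5]); Combining (union): the 2 present regions are separate (no shared area or edge), so areas and boundary lengths simply add and each stays a separate island — boundary = 96.23 mm; the r=9.5 cylinder at (0, -1) gives a regular 32-gon of circumradius 9.5 (constant along its height) (perimeter = 2·32·9.500·sin(180°/32) = 59.59 mm); Combining (union): the regions partially overlap (shared area 63.21 mm²), so the edge portions inside another operand are dropped and the merged outline is re-measured after clipping — boundary = 127.59 mm. So its perimeter = 127.59 mm. Layer 68 is larger (127.59 vs 28.23 mm).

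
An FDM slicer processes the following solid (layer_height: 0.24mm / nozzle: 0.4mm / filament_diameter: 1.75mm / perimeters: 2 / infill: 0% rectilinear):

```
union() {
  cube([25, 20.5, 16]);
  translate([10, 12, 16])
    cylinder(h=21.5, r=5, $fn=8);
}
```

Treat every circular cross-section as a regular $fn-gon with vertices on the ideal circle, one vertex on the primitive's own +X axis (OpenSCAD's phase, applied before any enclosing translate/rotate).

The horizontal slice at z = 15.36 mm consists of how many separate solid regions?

At z = 15.36 mm: the cube (footprint 25×20.5) is included at this height; the cylinder at (10, 12) does not reach this height (z outside [16, 37.5]); Merging all regions: only the 25×20.5 cube is present, so the union is just that shape — 1 connected region. The result has 1 disconnected region.

1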